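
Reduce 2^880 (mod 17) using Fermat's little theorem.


Fermat's little theorem: if p is prime and gcd(a,p)=1, then a^(p-1) ≡ 1 (mod p)
p = 17 is prime, gcd(2,17) = 1
Reduce exponent: 880 mod 16 = 0
So 2^880 ≡ 2^0 (mod 17)
2^0 = 1

2^880 ≡ 1 (mod 17)


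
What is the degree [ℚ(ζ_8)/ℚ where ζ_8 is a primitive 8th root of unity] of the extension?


[ℚ(ζ_n):ℚ] = deg Φ_n(x) = φ(n). Here φ(8) = 4

[ℚ(ζ_8)/ℚ where ζ_8 is a primitive 8th root of unity] = 4


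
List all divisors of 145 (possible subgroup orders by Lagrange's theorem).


Lagrange's theorem: |H| divides |G|
|G| = 145
Divisors of 145: 1, 5, 29, 145

Possible subgroup orders: {1, 5, 29, 145}


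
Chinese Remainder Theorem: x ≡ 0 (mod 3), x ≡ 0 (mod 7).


m₁ = 3, m₂ = 7, gcd = 1, so CRT applies. M = m₁·m₂ = 21
Let M₁ = M/m₁ = 7, M₂ = M/m₂ = 3
Find y₁ ≡ M₁⁻¹ (mod m₁): 7⁻¹ ≡ 1 (mod 3)
Find y₂ ≡ M₂⁻¹ (mod m₂): 3⁻¹ ≡ 5 (mod 7)
x = a₁·M₁·y₁ + a₂·M₂·y₂ = 0·7·1 + 0·3·5 = 0
Reduce mod 21: x ≡ 0
Check: 0 mod 3 = 0 ✓, 0 mod 7 = 0 ✓

x ≡ 0 (mod 21)


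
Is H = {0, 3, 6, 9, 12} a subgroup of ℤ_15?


Subgroup test for H = {0, 3, 6, 9, 12} in (ℤ_15, +):
(1) 0 ∈ H? Yes
(2) Closure: for all a,b ∈ H, (a+b) mod 15 ∈ H? Yes
(3) Inverses: for all a ∈ H, -a mod 15 ∈ H? Yes

Yes, H is a subgroup of ℤ_15


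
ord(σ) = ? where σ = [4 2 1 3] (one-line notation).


Cycle decomposition: (1 4 3)
Cycle lengths: 3
Order = lcm(3) = 3

ord(σ) = 3


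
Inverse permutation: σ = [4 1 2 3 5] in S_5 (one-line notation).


To find σ⁻¹, swap domain and range:
σ(1) = 4 → σ⁻¹(4) = 1
σ(2) = 1 → σ⁻¹(1) = 2
σ(3) = 2 → σ⁻¹(2) = 3
σ(4) = 3 → σ⁻¹(3) = 4
σ(5) = 5 → σ⁻¹(5) = 5

σ⁻¹ = [2 3 4 1 5]


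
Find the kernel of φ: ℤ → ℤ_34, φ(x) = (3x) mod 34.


Kernel = preimage of identity
ker(φ) = {x ∈ ℤ : 3x ≡ 0 (mod 34)}. gcd(3,34) = 1, so 3x ≡ 0 (mod 34) ⟺ x ≡ 0 (mod 34/1 = 34). Hence ker(φ) = 34ℤ

ker(φ) = 34ℤ


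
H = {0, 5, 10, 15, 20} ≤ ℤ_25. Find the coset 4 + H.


4 + H = {4 + h (mod 25) : h ∈ H}
4+0=4, 4+5=9, 4+10=14, 4+15=19, 4+20=24

4 + H = {4, 9, 14, 19, 24}


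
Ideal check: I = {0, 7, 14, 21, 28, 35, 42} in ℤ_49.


Check ideal conditions for I = {0, 7, 14, 21, 28, 35, 42} in ℤ_49:
(1) I is an additive subgroup? Yes
(2) For r ∈ ℤ_49 and a ∈ I: r·a ∈ I? Yes

Yes, I is an ideal of ℤ_49


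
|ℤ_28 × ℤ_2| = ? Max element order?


|ℤ_28 × ℤ_2| = 28 × 2 = 56
Max element order = lcm(28,2) = 28
Cyclic? No (gcd=2)

|ℤ_28×ℤ_2| = 56, max element order = 28


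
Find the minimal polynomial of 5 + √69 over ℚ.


Let α = 5 + √69. Then α - 5 = √69, so (α - 5)² = 69, giving α² - 10α - 44 = 0. Degree 2 and α ∉ ℚ, so this is the minimal polynomial.

Minimal polynomial: x² - 10x - 44


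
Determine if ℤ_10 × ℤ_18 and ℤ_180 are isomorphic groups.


Comparing ℤ_10 × ℤ_18 and ℤ_180:
gcd(10,18) = 2 ≠ 1. Max element order in ℤ_10×ℤ_18 is lcm(10,18) = 90 < 180, so it has no element of order 180

No, ℤ_10 × ℤ_18 ≇ ℤ_180


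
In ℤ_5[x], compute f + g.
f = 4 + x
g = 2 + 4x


Add coefficients mod 5:
x^0: 4 + 2 = 1 (mod 5)
x^1: 1 + 4 = 0 (mod 5)
Result: 1

f + g = 1


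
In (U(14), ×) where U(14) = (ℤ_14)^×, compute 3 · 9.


Operation: multiplication mod 14
3 · 9 = (a × b) mod 14 with a = 3, b = 9

3 · 9 = 13


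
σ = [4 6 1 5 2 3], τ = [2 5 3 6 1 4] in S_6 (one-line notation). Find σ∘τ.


σ∘τ: apply τ first, then σ
1 →τ 2 →σ 6
2 →τ 5 →σ 2
3 →τ 3 →σ 1
4 →τ 6 →σ 3
5 →τ 1 →σ 4
6 →τ 4 →σ 5

σ∘τ = [6 2 1 3 4 5]


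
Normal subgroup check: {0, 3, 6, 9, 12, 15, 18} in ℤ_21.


H = {0, 3, 6, 9, 12, 15, 18} in ℤ_21
ℤ_21 is abelian; every subgroup of an abelian group is normal

Yes, normal subgroup


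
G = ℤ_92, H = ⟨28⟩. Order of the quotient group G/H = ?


|⟨28⟩| = n / gcd(28, 92) = 92 / 4 = 23
H is normal (ℤ_92 is abelian).
|G/H| = |G| / |H| = 92 / 23 = 4

|G/H| = 4


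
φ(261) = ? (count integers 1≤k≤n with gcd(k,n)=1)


Factor n: 261 = 3^2 × 29
φ(n) = n · ∏(1 - 1/p) over distinct primes p | n
φ(261) = 261 · (1 - 1/3) · (1 - 1/29) = 168

φ(261) = 168


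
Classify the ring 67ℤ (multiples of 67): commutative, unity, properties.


67ℤ is a commutative ring under +,× but has no multiplicative identity (1 ∉ 67ℤ); it has no zero divisors, but without unity it is not an integral domain
Commutative: Yes
Integral domain: No
Has unity: No

67ℤ (multiples of 67): Commutative=Yes, Unity=No


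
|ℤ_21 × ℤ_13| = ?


|A × B| = |A| · |B|
|ℤ_21 × ℤ_13| = 21 × 13 = 273

|ℤ_21 × ℤ_13| = 273


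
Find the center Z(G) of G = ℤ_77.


Z(G) = {g ∈ G | gx = xg for all x ∈ G}
ℤ_77 is abelian, so Z(G) = G

Z(ℤ_77) = ℤ_77


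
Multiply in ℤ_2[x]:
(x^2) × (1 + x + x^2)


Expand and collect like terms; reduce coefficients mod 2:
x^0: 0·1 = 0 ≡ 0 (mod 2)
x^1: 0·1 + 0·1 = 0 ≡ 0 (mod 2)
x^2: 0·1 + 0·1 + 1·1 = 1 ≡ 1 (mod 2)
x^3: 0·1 + 1·1 = 1 ≡ 1 (mod 2)
x^4: 1·1 = 1 ≡ 1 (mod 2)
Result: x^2 + x^3 + x^4

f · g = x^2 + x^3 + x^4


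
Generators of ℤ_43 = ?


g generates ℤ_n iff gcd(g,n) = 1
Prime factors of 43: 43
Generators are g ∈ {1,...,42} not divisible by any of these primes.
Generators: {1, 2, 3, 4, 5, 6, 7, 8, 9, 10, 11, 12, 13, 14, 15, 16, 17, 18, 19, 20, 21, 22, 23, 24, 25, 26, 27, 28, 29, 30, 31, 32, 33, 34, 35, 36, 37, 38, 39, 40, 41, 42}
Number of generators = φ(43) = 42

Generators of ℤ_43 = {1, 2, 3, 4, 5, 6, 7, 8, 9, 10, 11, 12, 13, 14, 15, 16, 17, 18, 19, 20, 21, 22, 23, 24, 25, 26, 27, 28, 29, 30, 31, 32, 33, 34, 35, 36, 37, 38, 39, 40, 41, 42}


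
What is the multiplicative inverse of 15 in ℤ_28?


Use the extended Euclidean algorithm to write 1 = 15·s + 28·t; then s mod 28 is the inverse.
Euclidean algorithm:
  15 = 0·28 + 15
  28 = 1·15 + 13
  15 = 1·13 + 2
  13 = 6·2 + 1
  2 = 2·1 + 0
gcd(15,28) = 1
Back-substitution gives: 15·(-13) + 28·(7) = 1
So 15⁻¹ ≡ -13 ≡ 15 (mod 28)
Check: 15 × 15 = 225 ≡ 1 (mod 28) ✓

15⁻¹ ≡ 15 (mod 28)


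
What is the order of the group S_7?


|S_n| = n! (number of permutations of n symbols)
|S_7| = 7! = 5040

|S_7| = 5040


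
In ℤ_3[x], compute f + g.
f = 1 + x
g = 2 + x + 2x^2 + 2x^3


Add coefficients mod 3:
x^0: 1 + 2 = 0 (mod 3)
x^1: 1 + 1 = 2 (mod 3)
x^2: 0 + 2 = 2 (mod 3)
x^3: 0 + 2 = 2 (mod 3)
Result: 2x + 2x^2 + 2x^3

f + g = 2x + 2x^2 + 2x^3


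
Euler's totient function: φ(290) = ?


Factor n: 290 = 2 × 5 × 29
φ(n) = n · ∏(1 - 1/p) over distinct primes p | n
φ(290) = 290 · (1 - 1/2) · (1 - 1/5) · (1 - 1/29) = 112

φ(290) = 112


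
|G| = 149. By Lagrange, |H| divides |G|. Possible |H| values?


Lagrange's theorem: |H| divides |G|
|G| = 149
Divisors of 149: 1, 149

Possible subgroup orders: {1, 149}


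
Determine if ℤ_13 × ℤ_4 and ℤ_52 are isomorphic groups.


Comparing ℤ_13 × ℤ_4 and ℤ_52:
gcd(13,4) = 1, so ℤ_13 × ℤ_4 ≅ ℤ_52 (CRT)

Yes, ℤ_13 × ℤ_4 ≅ ℤ_52


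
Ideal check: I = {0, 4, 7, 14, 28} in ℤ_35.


Check ideal conditions for I = {0, 4, 7, 14, 28} in ℤ_35:
(1) I is an additive subgroup? No
(2) For r ∈ ℤ_35 and a ∈ I: r·a ∈ I? No  [counterexample: r=2, a=4, r·a mod 35 = 8 ∉ I]

No, I is not an ideal of ℤ_35


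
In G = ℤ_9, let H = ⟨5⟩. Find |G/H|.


|⟨5⟩| = n / gcd(5, 9) = 9 / 1 = 9
H is normal (ℤ_9 is abelian).
|G/H| = |G| / |H| = 9 / 9 = 1

|G/H| = 1


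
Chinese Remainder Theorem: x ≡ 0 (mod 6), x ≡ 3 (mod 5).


m₁ = 6, m₂ = 5, gcd = 1, so CRT applies. M = m₁·m₂ = 30
Let M₁ = M/m₁ = 5, M₂ = M/m₂ = 6
Find y₁ ≡ M₁⁻¹ (mod m₁): 5⁻¹ ≡ 5 (mod 6)
Find y₂ ≡ M₂⁻¹ (mod m₂): 6⁻¹ ≡ 1 (mod 5)
x = a₁·M₁·y₁ + a₂·M₂·y₂ = 0·5·5 + 3·6·1 = 18
Reduce mod 30: x ≡ 18
Check: 18 mod 6 = 0 ✓, 18 mod 5 = 3 ✓

x ≡ 18 (mod 30)


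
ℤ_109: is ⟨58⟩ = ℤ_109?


g generates ℤ_n iff gcd(g, n) = 1
gcd(58, 109) = 1
Since gcd = 1, 58 is a generator.

Yes, 58 generates ℤ_109


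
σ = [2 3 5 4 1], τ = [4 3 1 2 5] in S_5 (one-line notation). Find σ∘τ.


σ∘τ: apply τ first, then σ
1 →τ 4 →σ 4
2 →τ 3 →σ 5
3 →τ 1 →σ 2
4 →τ 2 →σ 3
5 →τ 5 →σ 1

σ∘τ = [4 5 2 3 1]


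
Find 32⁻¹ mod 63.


Use the extended Euclidean algorithm to write 1 = 32·s + 63·t; then s mod 63 is the inverse.
Euclidean algorithm:
  32 = 0·63 + 32
  63 = 1·32 + 31
  32 = 1·31 + 1
  31 = 31·1 + 0
gcd(32,63) = 1
Back-substitution gives: 32·(2) + 63·(-1) = 1
So 32⁻¹ ≡ 2 ≡ 2 (mod 63)
Check: 32 × 2 = 64 ≡ 1 (mod 63) ✓

32⁻¹ ≡ 2 (mod 63)


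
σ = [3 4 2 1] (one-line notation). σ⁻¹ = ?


To find σ⁻¹, swap domain and range:
σ(1) = 3 → σ⁻¹(3) = 1
σ(2) = 4 → σ⁻¹(4) = 2
σ(3) = 2 → σ⁻¹(2) = 3
σ(4) = 1 → σ⁻¹(1) = 4

σ⁻¹ = [4 3 1 2]


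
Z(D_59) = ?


Z(G) = {g ∈ G | gx = xg for all x ∈ G}
For odd n, Z(D_n) = {e}: no nontrivial rotation commutes with all reflections

Z(D_59) = {e}


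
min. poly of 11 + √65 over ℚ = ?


Let α = 11 + √65. Then α - 11 = √65, so (α - 11)² = 65, giving α² - 22α + 56 = 0. Degree 2 and α ∉ ℚ, so this is the minimal polynomial.

Minimal polynomial: x² - 22x + 56


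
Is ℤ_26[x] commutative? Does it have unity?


ℤ_26 has zero divisors (2·13 ≡ 0), and these lift to constant zero divisors in ℤ_26[x]; so not an integral domain
Commutative: Yes
Integral domain: No
Has unity: Yes

ℤ_26[x]: Commutative=Yes, Unity=Yes


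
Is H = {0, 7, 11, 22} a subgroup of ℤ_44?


Subgroup test for H = {0, 7, 11, 22} in (ℤ_44, +):
(1) 0 ∈ H? Yes
(2) Closure: for all a,b ∈ H, (a+b) mod 44 ∈ H? No  [counterexample: 7 + 7 = 14 ∉ H]
(3) Inverses: for all a ∈ H, -a mod 44 ∈ H? No

No, H is not a subgroup of ℤ_44


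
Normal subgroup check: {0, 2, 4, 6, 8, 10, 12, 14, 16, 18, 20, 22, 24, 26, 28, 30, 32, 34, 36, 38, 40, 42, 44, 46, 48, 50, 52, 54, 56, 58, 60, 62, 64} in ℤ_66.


H = {0, 2, 4, 6, 8, 10, 12, 14, 16, 18, 20, 22, 24, 26, 28, 30, 32, 34, 36, 38, 40, 42, 44, 46, 48, 50, 52, 54, 56, 58, 60, 62, 64} in ℤ_66
ℤ_66 is abelian; every subgroup of an abelian group is normal

Yes, normal subgroup


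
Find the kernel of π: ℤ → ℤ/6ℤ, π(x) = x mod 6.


Kernel = preimage of identity
ker(π) = multiples of 6 = 6ℤ

ker(π) = 6ℤ


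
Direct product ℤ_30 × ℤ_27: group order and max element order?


|ℤ_30 × ℤ_27| = 30 × 27 = 810
Max element order = lcm(30,27) = 270
Cyclic? No (gcd=3)

|ℤ_30×ℤ_27| = 810, max element order = 270


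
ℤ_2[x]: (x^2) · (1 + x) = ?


Expand and collect like terms; reduce coefficients mod 2:
x^0: 0·1 = 0 ≡ 0 (mod 2)
x^1: 0·1 + 0·1 = 0 ≡ 0 (mod 2)
x^2: 0·1 + 1·1 = 1 ≡ 1 (mod 2)
x^3: 1·1 = 1 ≡ 1 (mod 2)
Result: x^2 + x^3

f · g = x^2 + x^3


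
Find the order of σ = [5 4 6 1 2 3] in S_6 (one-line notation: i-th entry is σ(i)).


Cycle decomposition: (1 5 2 4) (3 6)
Cycle lengths: 4, 2
Order = lcm(4, 2) = 4

ord(σ) = 4


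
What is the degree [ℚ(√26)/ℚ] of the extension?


√26 has minimal polynomial x² - 26 (irreducible over ℚ since 26 is squarefree)

[ℚ(√26)/ℚ] = 2


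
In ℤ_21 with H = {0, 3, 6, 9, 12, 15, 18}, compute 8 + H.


8 + H = {8 + h (mod 21) : h ∈ H}
8+0=8, 8+3=11, 8+6=14, 8+9=17, 8+12=20, 8+15=2, 8+18=5
8 + H = {2, 5, 8, 11, 14, 17, 20} = 2 + H

8 + H = {2, 5, 8, 11, 14, 17, 20}


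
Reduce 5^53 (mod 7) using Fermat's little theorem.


Fermat's little theorem: if p is prime and gcd(a,p)=1, then a^(p-1) ≡ 1 (mod p)
p = 7 is prime, gcd(5,7) = 1
Reduce exponent: 53 mod 6 = 5
So 5^53 ≡ 5^5 (mod 7)
5^5 mod 7 = 3

5^53 ≡ 3 (mod 7)


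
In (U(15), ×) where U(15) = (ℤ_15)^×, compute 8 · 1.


Operation: multiplication mod 15
8 · 1 = (a × b) mod 15 with a = 8, b = 1

8 · 1 = 8


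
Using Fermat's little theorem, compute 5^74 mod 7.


Fermat's little theorem: if p is prime and gcd(a,p)=1, then a^(p-1) ≡ 1 (mod p)
p = 7 is prime, gcd(5,7) = 1
Reduce exponent: 74 mod 6 = 2
So 5^74 ≡ 5^2 (mod 7)
5^2 mod 7 = 4

5^74 ≡ 4 (mod 7)


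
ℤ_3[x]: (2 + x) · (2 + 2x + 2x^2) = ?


Expand and collect like terms; reduce coefficients mod 3:
x^0: 2·2 = 4 ≡ 1 (mod 3)
x^1: 2·2 + 1·2 = 6 ≡ 0 (mod 3)
x^2: 2·2 + 1·2 = 6 ≡ 0 (mod 3)
x^3: 1·2 = 2 ≡ 2 (mod 3)
Result: 1 + 2x^3

f · g = 1 + 2x^3


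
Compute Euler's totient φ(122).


Factor n: 122 = 2 × 61
φ(n) = n · ∏(1 - 1/p) over distinct primes p | n
φ(122) = 122 · (1 - 1/2) · (1 - 1/61) = 60

φ(122) = 60


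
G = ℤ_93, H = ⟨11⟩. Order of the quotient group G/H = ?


|⟨11⟩| = n / gcd(11, 93) = 93 / 1 = 93
H is normal (ℤ_93 is abelian).
|G/H| = |G| / |H| = 93 / 93 = 1

|G/H| = 1


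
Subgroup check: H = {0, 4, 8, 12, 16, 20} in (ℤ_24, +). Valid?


Subgroup test for H = {0, 4, 8, 12, 16, 20} in (ℤ_24, +):
(1) 0 ∈ H? Yes
(2) Closure: for all a,b ∈ H, (a+b) mod 24 ∈ H? Yes
(3) Inverses: for all a ∈ H, -a mod 24 ∈ H? Yes

Yes, H is a subgroup of ℤ_24


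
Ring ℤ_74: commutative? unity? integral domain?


ℤ_74 is a commutative ring with unity 1; 74 = 2×37 is composite, so 2·37 ≡ 0 gives zero divisors (not an integral domain)
Commutative: Yes
Integral domain: No
Has unity: Yes

ℤ_74: Commutative=Yes, Unity=Yes


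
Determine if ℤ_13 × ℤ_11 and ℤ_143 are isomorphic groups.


Comparing ℤ_13 × ℤ_11 and ℤ_143:
gcd(13,11) = 1, so ℤ_13 × ℤ_11 ≅ ℤ_143 (CRT)

Yes, ℤ_13 × ℤ_11 ≅ ℤ_143


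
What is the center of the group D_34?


Z(G) = {g ∈ G | gx = xg for all x ∈ G}
For even n, Z(D_n) = {e, r^(n/2)}: the 180° rotation r^17 commutes with every reflection and rotation

Z(D_34) = {e, r^17}


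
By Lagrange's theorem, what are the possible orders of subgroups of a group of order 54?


Lagrange's theorem: |H| divides |G|
|G| = 54
Divisors of 54: 1, 2, 3, 6, 9, 18, 27, 54

Possible subgroup orders: {1, 2, 3, 6, 9, 18, 27, 54}


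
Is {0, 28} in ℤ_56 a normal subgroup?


H = {0, 28} in ℤ_56
ℤ_56 is abelian; every subgroup of an abelian group is normal

Yes, normal subgroup


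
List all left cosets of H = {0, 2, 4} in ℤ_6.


H = {0, 2, 4}, |H| = 3
Number of cosets = |G|/|H| = 6/3 = 2
0 + H = {0, 2, 4}
1 + H = {1, 3, 5}

Cosets: 0+H={0,2,4}; 1+H={1,3,5}


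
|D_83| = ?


|D_n| = 2n (n rotations and n reflections)
|D_83| = 2×83 = 166

|D_83| = 166


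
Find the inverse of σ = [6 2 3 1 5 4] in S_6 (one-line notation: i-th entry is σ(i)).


To find σ⁻¹, swap domain and range:
σ(1) = 6 → σ⁻¹(6) = 1
σ(2) = 2 → σ⁻¹(2) = 2
σ(3) = 3 → σ⁻¹(3) = 3
σ(4) = 1 → σ⁻¹(1) = 4
σ(5) = 5 → σ⁻¹(5) = 5
σ(6) = 4 → σ⁻¹(4) = 6

σ⁻¹ = [4 2 3 6 5 1]


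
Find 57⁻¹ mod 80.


Use the extended Euclidean algorithm to write 1 = 57·s + 80·t; then s mod 80 is the inverse.
Euclidean algorithm:
  57 = 0·80 + 57
  80 = 1·57 + 23
  57 = 2·23 + 11
  23 = 2·11 + 1
  11 = 11·1 + 0
gcd(57,80) = 1
Back-substitution gives: 57·(-7) + 80·(5) = 1
So 57⁻¹ ≡ -7 ≡ 73 (mod 80)
Check: 57 × 73 = 4161 ≡ 1 (mod 80) ✓

57⁻¹ ≡ 73 (mod 80)


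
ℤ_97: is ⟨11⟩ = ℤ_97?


g generates ℤ_n iff gcd(g, n) = 1
gcd(11, 97) = 1
Since gcd = 1, 11 is a generator.

Yes, 11 generates ℤ_97


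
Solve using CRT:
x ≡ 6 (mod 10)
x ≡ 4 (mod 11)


m₁ = 10, m₂ = 11, gcd = 1, so CRT applies. M = m₁·m₂ = 110
Let M₁ = M/m₁ = 11, M₂ = M/m₂ = 10
Find y₁ ≡ M₁⁻¹ (mod m₁): 11⁻¹ ≡ 1 (mod 10)
Find y₂ ≡ M₂⁻¹ (mod m₂): 10⁻¹ ≡ 10 (mod 11)
x = a₁·M₁·y₁ + a₂·M₂·y₂ = 6·11·1 + 4·10·10 = 466
Reduce mod 110: x ≡ 26
Check: 26 mod 10 = 6 ✓, 26 mod 11 = 4 ✓

x ≡ 26 (mod 110)


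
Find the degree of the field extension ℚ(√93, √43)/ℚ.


[ℚ(√93,√43):ℚ] = [ℚ(√93,√43):ℚ(√93)]·[ℚ(√93):ℚ] = 2·2 = 4

[ℚ(√93, √43)/ℚ] = 4


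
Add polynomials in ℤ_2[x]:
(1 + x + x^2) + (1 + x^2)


Add coefficients mod 2:
x^0: 1 + 1 = 0 (mod 2)
x^1: 1 + 0 = 1 (mod 2)
x^2: 1 + 1 = 0 (mod 2)
Result: x

f + g = x


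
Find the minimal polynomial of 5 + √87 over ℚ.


Let α = 5 + √87. Then α - 5 = √87, so (α - 5)² = 87, giving α² - 10α - 62 = 0. Degree 2 and α ∉ ℚ, so this is the minimal polynomial.

Minimal polynomial: x² - 10x - 62


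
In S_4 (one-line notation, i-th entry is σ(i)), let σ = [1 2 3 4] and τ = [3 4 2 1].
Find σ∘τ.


σ∘τ: apply τ first, then σ
1 →τ 3 →σ 3
2 →τ 4 →σ 4
3 →τ 2 →σ 2
4 →τ 1 →σ 1

σ∘τ = [3 4 2 1]


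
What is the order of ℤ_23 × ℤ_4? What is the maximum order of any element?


|ℤ_23 × ℤ_4| = 23 × 4 = 92
Max element order = lcm(23,4) = 92
Cyclic? Yes (gcd=1)

|ℤ_23×ℤ_4| = 92, max element order = 92


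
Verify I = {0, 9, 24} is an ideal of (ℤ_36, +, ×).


Check ideal conditions for I = {0, 9, 24} in ℤ_36:
(1) I is an additive subgroup? No
(2) For r ∈ ℤ_36 and a ∈ I: r·a ∈ I? No  [counterexample: r=2, a=9, r·a mod 36 = 18 ∉ I]

No, I is not an ideal of ℤ_36


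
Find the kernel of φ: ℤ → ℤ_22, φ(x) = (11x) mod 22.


Kernel = preimage of identity
ker(φ) = {x ∈ ℤ : 11x ≡ 0 (mod 22)}. gcd(11,22) = 11, so 11x ≡ 0 (mod 22) ⟺ x ≡ 0 (mod 22/11 = 2). Hence ker(φ) = 2ℤ

ker(φ) = 2ℤ


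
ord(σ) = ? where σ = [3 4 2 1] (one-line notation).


Cycle decomposition: (1 3 2 4)
Cycle lengths: 4
Order = lcm(4) = 4

ord(σ) = 4


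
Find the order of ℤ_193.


ℤ_n has n elements.

|ℤ_193| = 193


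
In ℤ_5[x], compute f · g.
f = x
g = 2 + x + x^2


Expand and collect like terms; reduce coefficients mod 5:
x^0: 0·2 = 0 ≡ 0 (mod 5)
x^1: 0·1 + 1·2 = 2 ≡ 2 (mod 5)
x^2: 0·1 + 1·1 = 1 ≡ 1 (mod 5)
x^3: 1·1 = 1 ≡ 1 (mod 5)
Result: 2x + x^2 + x^3

f · g = 2x + x^2 + x^3


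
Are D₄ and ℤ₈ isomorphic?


Comparing D₄ and ℤ₈:
D₄ is non-abelian, ℤ₈ is abelian

No, D₄ ≇ ℤ₈


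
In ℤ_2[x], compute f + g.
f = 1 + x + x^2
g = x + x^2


Add coefficients mod 2:
x^0: 1 + 0 = 1 (mod 2)
x^1: 1 + 1 = 0 (mod 2)
x^2: 1 + 1 = 0 (mod 2)
Result: 1

f + g = 1


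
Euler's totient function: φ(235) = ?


Factor n: 235 = 5 × 47
φ(n) = n · ∏(1 - 1/p) over distinct primes p | n
φ(235) = 235 · (1 - 1/5) · (1 - 1/47) = 184

φ(235) = 184


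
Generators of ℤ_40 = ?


g generates ℤ_n iff gcd(g,n) = 1
Prime factors of 40: 2, 5
Generators are g ∈ {1,...,39} not divisible by any of these primes.
Generators: {1, 3, 7, 9, 11, 13, 17, 19, 21, 23, 27, 29, 31, 33, 37, 39}
Number of generators = φ(40) = 16

Generators of ℤ_40 = {1, 3, 7, 9, 11, 13, 17, 19, 21, 23, 27, 29, 31, 33, 37, 39}


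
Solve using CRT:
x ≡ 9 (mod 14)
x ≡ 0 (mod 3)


m₁ = 14, m₂ = 3, gcd = 1, so CRT applies. M = m₁·m₂ = 42
Let M₁ = M/m₁ = 3, M₂ = M/m₂ = 14
Find y₁ ≡ M₁⁻¹ (mod m₁): 3⁻¹ ≡ 5 (mod 14)
Find y₂ ≡ M₂⁻¹ (mod m₂): 14⁻¹ ≡ 2 (mod 3)
x = a₁·M₁·y₁ + a₂·M₂·y₂ = 9·3·5 + 0·14·2 = 135
Reduce mod 42: x ≡ 9
Check: 9 mod 14 = 9 ✓, 9 mod 3 = 0 ✓

x ≡ 9 (mod 42)


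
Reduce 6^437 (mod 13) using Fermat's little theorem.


Fermat's little theorem: if p is prime and gcd(a,p)=1, then a^(p-1) ≡ 1 (mod p)
p = 13 is prime, gcd(6,13) = 1
Reduce exponent: 437 mod 12 = 5
So 6^437 ≡ 6^5 (mod 13)
6^5 mod 13 = 2

6^437 ≡ 2 (mod 13)


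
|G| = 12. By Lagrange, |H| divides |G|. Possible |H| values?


Lagrange's theorem: |H| divides |G|
|G| = 12
Divisors of 12: 1, 2, 3, 4, 6, 12

Possible subgroup orders: {1, 2, 3, 4, 6, 12}


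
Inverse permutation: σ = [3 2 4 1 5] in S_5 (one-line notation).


To find σ⁻¹, swap domain and range:
σ(1) = 3 → σ⁻¹(3) = 1
σ(2) = 2 → σ⁻¹(2) = 2
σ(3) = 4 → σ⁻¹(4) = 3
σ(4) = 1 → σ⁻¹(1) = 4
σ(5) = 5 → σ⁻¹(5) = 5

σ⁻¹ = [4 2 1 3 5]


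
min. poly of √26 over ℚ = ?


√26 satisfies x² - 26 = 0, irreducible over ℚ since 26 is squarefree

Minimal polynomial: x² - 26


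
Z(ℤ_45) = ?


Z(G) = {g ∈ G | gx = xg for all x ∈ G}
ℤ_45 is abelian, so Z(G) = G

Z(ℤ_45) = ℤ_45


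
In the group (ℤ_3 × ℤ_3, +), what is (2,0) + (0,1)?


Operation: componentwise addition mod (3, 3)
(2,0) + (0,1) = ((a₁+b₁) mod 3, (a₂+b₂) mod 3) with a = (2,0), b = (0,1)

(2,0) + (0,1) = (2,1)


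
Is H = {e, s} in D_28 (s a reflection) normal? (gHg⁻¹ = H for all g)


H = {e, s} in D_28 (s a reflection)
r·s·r⁻¹ = sr⁻² ≠ s for n ≥ 3, so {e, s} is not closed under conjugation

No, not a normal subgroup


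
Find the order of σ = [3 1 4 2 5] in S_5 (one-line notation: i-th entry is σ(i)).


Cycle decomposition: (1 3 4 2)
Cycle lengths: 4
Order = lcm(4) = 4

ord(σ) = 4


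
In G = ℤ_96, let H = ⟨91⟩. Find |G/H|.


|⟨91⟩| = n / gcd(91, 96) = 96 / 1 = 96
H is normal (ℤ_96 is abelian).
|G/H| = |G| / |H| = 96 / 96 = 1

|G/H| = 1


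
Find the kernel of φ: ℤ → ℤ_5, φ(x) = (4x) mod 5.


Kernel = preimage of identity
ker(φ) = {x ∈ ℤ : 4x ≡ 0 (mod 5)}. gcd(4,5) = 1, so 4x ≡ 0 (mod 5) ⟺ x ≡ 0 (mod 5/1 = 5). Hence ker(φ) = 5ℤ

ker(φ) = 5ℤ


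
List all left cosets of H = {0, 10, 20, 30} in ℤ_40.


H = {0, 10, 20, 30}, |H| = 4
Number of cosets = |G|/|H| = 40/4 = 10
0 + H = {0, 10, 20, 30}
1 + H = {1, 11, 21, 31}
2 + H = {2, 12, 22, 32}
3 + H = {3, 13, 23, 33}
4 + H = {4, 14, 24, 34}
5 + H = {5, 15, 25, 35}
6 + H = {6, 16, 26, 36}
7 + H = {7, 17, 27, 37}
8 + H = {8, 18, 28, 38}
9 + H = {9, 19, 29, 39}

Cosets: 0+H={0,10,20,30}; 1+H={1,11,21,31}; 2+H={2,12,22,32}; 3+H={3,13,23,33}; 4+H={4,14,24,34}; 5+H={5,15,25,35}; 6+H={6,16,26,36}; 7+H={7,17,27,37}; 8+H={8,18,28,38}; 9+H={9,19,29,39}


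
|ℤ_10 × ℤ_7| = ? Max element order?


|ℤ_10 × ℤ_7| = 10 × 7 = 70
Max element order = lcm(10,7) = 70
Cyclic? Yes (gcd=1)

|ℤ_10×ℤ_7| = 70, max element order = 70


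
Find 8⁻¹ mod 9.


Use the extended Euclidean algorithm to write 1 = 8·s + 9·t; then s mod 9 is the inverse.
Euclidean algorithm:
  8 = 0·9 + 8
  9 = 1·8 + 1
  8 = 8·1 + 0
gcd(8,9) = 1
Back-substitution gives: 8·(-1) + 9·(1) = 1
So 8⁻¹ ≡ -1 ≡ 8 (mod 9)
Check: 8 × 8 = 64 ≡ 1 (mod 9) ✓

8⁻¹ ≡ 8 (mod 9)


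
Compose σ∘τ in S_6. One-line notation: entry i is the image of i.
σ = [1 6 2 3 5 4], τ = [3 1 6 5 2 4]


σ∘τ: apply τ first, then σ
1 →τ 3 →σ 2
2 →τ 1 →σ 1
3 →τ 6 →σ 4
4 →τ 5 →σ 5
5 →τ 2 →σ 6
6 →τ 4 →σ 3

σ∘τ = [2 1 4 5 6 3]


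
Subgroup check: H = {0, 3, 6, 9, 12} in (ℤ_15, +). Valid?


Subgroup test for H = {0, 3, 6, 9, 12} in (ℤ_15, +):
(1) 0 ∈ H? Yes
(2) Closure: for all a,b ∈ H, (a+b) mod 15 ∈ H? Yes
(3) Inverses: for all a ∈ H, -a mod 15 ∈ H? Yes

Yes, H is a subgroup of ℤ_15


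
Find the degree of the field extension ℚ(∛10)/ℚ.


∛10 has minimal polynomial x³ - 10 (irreducible over ℚ since 10 is not a perfect cube)

[ℚ(∛10)/ℚ] = 3


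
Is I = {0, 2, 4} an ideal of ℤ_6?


Check ideal conditions for I = {0, 2, 4} in ℤ_6:
(1) I is an additive subgroup? Yes
(2) For r ∈ ℤ_6 and a ∈ I: r·a ∈ I? Yes

Yes, I is an ideal of ℤ_6


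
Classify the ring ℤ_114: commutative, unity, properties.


ℤ_114 is a commutative ring with unity 1; 114 = 2×57 is composite, so 2·57 ≡ 0 gives zero divisors (not an integral domain)
Commutative: Yes
Integral domain: No
Has unity: Yes

ℤ_114: Commutative=Yes, Unity=Yes


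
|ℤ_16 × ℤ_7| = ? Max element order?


|ℤ_16 × ℤ_7| = 16 × 7 = 112
Max element order = lcm(16,7) = 112
Cyclic? Yes (gcd=1)

|ℤ_16×ℤ_7| = 112, max element order = 112


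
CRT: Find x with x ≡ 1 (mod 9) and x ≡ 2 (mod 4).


m₁ = 9, m₂ = 4, gcd = 1, so CRT applies. M = m₁·m₂ = 36
Let M₁ = M/m₁ = 4, M₂ = M/m₂ = 9
Find y₁ ≡ M₁⁻¹ (mod m₁): 4⁻¹ ≡ 7 (mod 9)
Find y₂ ≡ M₂⁻¹ (mod m₂): 9⁻¹ ≡ 1 (mod 4)
x = a₁·M₁·y₁ + a₂·M₂·y₂ = 1·4·7 + 2·9·1 = 46
Reduce mod 36: x ≡ 10
Check: 10 mod 9 = 1 ✓, 10 mod 4 = 2 ✓

x ≡ 10 (mod 36)


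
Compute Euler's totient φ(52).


Factor n: 52 = 2^2 × 13
φ(n) = n · ∏(1 - 1/p) over distinct primes p | n
φ(52) = 52 · (1 - 1/2) · (1 - 1/13) = 24

φ(52) = 24


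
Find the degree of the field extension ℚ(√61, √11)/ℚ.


[ℚ(√61,√11):ℚ] = [ℚ(√61,√11):ℚ(√61)]·[ℚ(√61):ℚ] = 2·2 = 4

[ℚ(√61, √11)/ℚ] = 4


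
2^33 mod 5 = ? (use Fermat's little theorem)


Fermat's little theorem: if p is prime and gcd(a,p)=1, then a^(p-1) ≡ 1 (mod p)
p = 5 is prime, gcd(2,5) = 1
Reduce exponent: 33 mod 4 = 1
So 2^33 ≡ 2^1 (mod 5)
2^1 mod 5 = 2

2^33 ≡ 2 (mod 5)


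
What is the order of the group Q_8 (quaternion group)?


Q_8 = {±1, ±i, ±j, ±k}
|Q_8| = 8

|Q_8 (quaternion group)| = 8


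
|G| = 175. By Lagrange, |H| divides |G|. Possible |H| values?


Lagrange's theorem: |H| divides |G|
|G| = 175
Divisors of 175: 1, 5, 7, 25, 35, 175

Possible subgroup orders: {1, 5, 7, 25, 35, 175}


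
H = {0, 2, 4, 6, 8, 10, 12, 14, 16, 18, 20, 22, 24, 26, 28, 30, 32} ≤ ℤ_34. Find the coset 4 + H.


4 + H = {4 + h (mod 34) : h ∈ H}
4+0=4, 4+2=6, 4+4=8, 4+6=10, 4+8=12, 4+10=14, 4+12=16, 4+14=18, 4+16=20, 4+18=22, 4+20=24, 4+22=26, 4+24=28, 4+26=30, 4+28=32, 4+30=0, 4+32=2
4 + H = {0, 2, 4, 6, 8, 10, 12, 14, 16, 18, 20, 22, 24, 26, 28, 30, 32} = 0 + H

4 + H = {0, 2, 4, 6, 8, 10, 12, 14, 16, 18, 20, 22, 24, 26, 28, 30, 32}


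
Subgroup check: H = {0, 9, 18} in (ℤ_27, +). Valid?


Subgroup test for H = {0, 9, 18} in (ℤ_27, +):
(1) 0 ∈ H? Yes
(2) Closure: for all a,b ∈ H, (a+b) mod 27 ∈ H? Yes
(3) Inverses: for all a ∈ H, -a mod 27 ∈ H? Yes

Yes, H is a subgroup of ℤ_27


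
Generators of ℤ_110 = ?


g generates ℤ_n iff gcd(g,n) = 1
Prime factors of 110: 2, 5, 11
Generators are g ∈ {1,...,109} not divisible by any of these primes.
Generators: {1, 3, 7, 9, 13, 17, 19, 21, 23, 27, 29, 31, 37, 39, 41, 43, 47, 49, 51, 53, 57, 59, 61, 63, 67, 69, 71, 73, 79, 81, 83, 87, 89, 91, 93, 97, 101, 103, 107, 109}
Number of generators = φ(110) = 40

Generators of ℤ_110 = {1, 3, 7, 9, 13, 17, 19, 21, 23, 27, 29, 31, 37, 39, 41, 43, 47, 49, 51, 53, 57, 59, 61, 63, 67, 69, 71, 73, 79, 81, 83, 87, 89, 91, 93, 97, 101, 103, 107, 109}


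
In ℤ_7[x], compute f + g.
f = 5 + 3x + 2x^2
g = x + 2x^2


Add coefficients mod 7:
x^0: 5 + 0 = 5 (mod 7)
x^1: 3 + 1 = 4 (mod 7)
x^2: 2 + 2 = 4 (mod 7)
Result: 5 + 4x + 4x^2

f + g = 5 + 4x + 4x^2


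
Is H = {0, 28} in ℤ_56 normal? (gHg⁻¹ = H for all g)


H = {0, 28} in ℤ_56
ℤ_56 is abelian; every subgroup of an abelian group is normal

Yes, normal subgroup


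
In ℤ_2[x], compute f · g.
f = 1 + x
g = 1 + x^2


Expand and collect like terms; reduce coefficients mod 2:
x^0: 1·1 = 1 ≡ 1 (mod 2)
x^1: 1·0 + 1·1 = 1 ≡ 1 (mod 2)
x^2: 1·1 + 1·0 = 1 ≡ 1 (mod 2)
x^3: 1·1 = 1 ≡ 1 (mod 2)
Result: 1 + x + x^2 + x^3

f · g = 1 + x + x^2 + x^3


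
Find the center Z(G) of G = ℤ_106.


Z(G) = {g ∈ G | gx = xg for all x ∈ G}
ℤ_106 is abelian, so Z(G) = G

Z(ℤ_106) = ℤ_106


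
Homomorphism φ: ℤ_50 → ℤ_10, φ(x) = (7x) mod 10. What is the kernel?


Kernel = preimage of identity
ker(φ) = {x ∈ ℤ_50 : 7x ≡ 0 (mod 10)}. Since 10 | 50, φ is well-defined. The kernel is the cyclic subgroup ⟨10⟩ of ℤ_50 (order 5), i.e. {0, 10, 20, 30, 40}

ker(φ) = {0, 10, 20, 30, 40}


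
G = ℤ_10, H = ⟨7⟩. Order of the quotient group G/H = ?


|⟨7⟩| = n / gcd(7, 10) = 10 / 1 = 10
H is normal (ℤ_10 is abelian).
|G/H| = |G| / |H| = 10 / 10 = 1

|G/H| = 1


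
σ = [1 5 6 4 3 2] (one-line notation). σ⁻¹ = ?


To find σ⁻¹, swap domain and range:
σ(1) = 1 → σ⁻¹(1) = 1
σ(2) = 5 → σ⁻¹(5) = 2
σ(3) = 6 → σ⁻¹(6) = 3
σ(4) = 4 → σ⁻¹(4) = 4
σ(5) = 3 → σ⁻¹(3) = 5
σ(6) = 2 → σ⁻¹(2) = 6

σ⁻¹ = [1 6 5 4 2 3]


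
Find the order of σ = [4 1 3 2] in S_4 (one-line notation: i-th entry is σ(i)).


Cycle decomposition: (1 4 2)
Cycle lengths: 3
Order = lcm(3) = 3

ord(σ) = 3


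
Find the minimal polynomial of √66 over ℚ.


√66 satisfies x² - 66 = 0, irreducible over ℚ since 66 is squarefree

Minimal polynomial: x² - 66


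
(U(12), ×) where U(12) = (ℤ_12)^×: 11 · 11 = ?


Operation: multiplication mod 12
11 · 11 = (a × b) mod 12 with a = 11, b = 11

11 · 11 = 1


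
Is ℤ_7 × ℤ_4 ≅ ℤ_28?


Comparing ℤ_7 × ℤ_4 and ℤ_28:
gcd(7,4) = 1, so ℤ_7 × ℤ_4 ≅ ℤ_28 (CRT)

Yes, ℤ_7 × ℤ_4 ≅ ℤ_28


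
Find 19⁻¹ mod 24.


Use the extended Euclidean algorithm to write 1 = 19·s + 24·t; then s mod 24 is the inverse.
Euclidean algorithm:
  19 = 0·24 + 19
  24 = 1·19 + 5
  19 = 3·5 + 4
  5 = 1·4 + 1
  4 = 4·1 + 0
gcd(19,24) = 1
Back-substitution gives: 19·(-5) + 24·(4) = 1
So 19⁻¹ ≡ -5 ≡ 19 (mod 24)
Check: 19 × 19 = 361 ≡ 1 (mod 24) ✓

19⁻¹ ≡ 19 (mod 24)


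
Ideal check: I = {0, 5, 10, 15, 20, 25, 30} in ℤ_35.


Check ideal conditions for I = {0, 5, 10, 15, 20, 25, 30} in ℤ_35:
(1) I is an additive subgroup? Yes
(2) For r ∈ ℤ_35 and a ∈ I: r·a ∈ I? Yes

Yes, I is an ideal of ℤ_35


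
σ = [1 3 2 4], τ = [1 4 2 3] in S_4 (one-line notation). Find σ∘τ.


σ∘τ: apply τ first, then σ
1 →τ 1 →σ 1
2 →τ 4 →σ 4
3 →τ 2 →σ 3
4 →τ 3 →σ 2

σ∘τ = [1 4 3 2]


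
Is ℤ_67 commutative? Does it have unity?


ℤ_67 is a commutative ring with unity 1; 67 is prime, so ℤ_67 is a field (hence an integral domain)
Commutative: Yes
Integral domain: Yes
Has unity: Yes

ℤ_67: Commutative=Yes, Unity=Yes


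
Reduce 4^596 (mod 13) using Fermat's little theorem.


Fermat's little theorem: if p is prime and gcd(a,p)=1, then a^(p-1) ≡ 1 (mod p)
p = 13 is prime, gcd(4,13) = 1
Reduce exponent: 596 mod 12 = 8
So 4^596 ≡ 4^8 (mod 13)
4^8 mod 13 = 3

4^596 ≡ 3 (mod 13)


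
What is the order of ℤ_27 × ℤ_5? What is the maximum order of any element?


|ℤ_27 × ℤ_5| = 27 × 5 = 135
Max element order = lcm(27,5) = 135
Cyclic? Yes (gcd=1)

|ℤ_27×ℤ_5| = 135, max element order = 135


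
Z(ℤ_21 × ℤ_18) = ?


Z(G) = {g ∈ G | gx = xg for all x ∈ G}
Direct product of abelian groups is abelian, so Z(G) = G

Z(ℤ_21 × ℤ_18) = ℤ_21 × ℤ_18


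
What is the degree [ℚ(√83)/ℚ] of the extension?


√83 has minimal polynomial x² - 83 (irreducible over ℚ since 83 is squarefree)

[ℚ(√83)/ℚ] = 2


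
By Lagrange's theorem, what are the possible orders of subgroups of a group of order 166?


Lagrange's theorem: |H| divides |G|
|G| = 166
Divisors of 166: 1, 2, 83, 166

Possible subgroup orders: {1, 2, 83, 166}


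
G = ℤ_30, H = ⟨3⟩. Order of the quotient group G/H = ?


|⟨3⟩| = n / gcd(3, 30) = 30 / 3 = 10
H is normal (ℤ_30 is abelian).
|G/H| = |G| / |H| = 30 / 10 = 3

|G/H| = 3


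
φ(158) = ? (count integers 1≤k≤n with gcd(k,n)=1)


Factor n: 158 = 2 × 79
φ(n) = n · ∏(1 - 1/p) over distinct primes p | n
φ(158) = 158 · (1 - 1/2) · (1 - 1/79) = 78

φ(158) = 78


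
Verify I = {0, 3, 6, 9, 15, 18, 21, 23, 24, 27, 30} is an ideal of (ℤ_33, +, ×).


Check ideal conditions for I = {0, 3, 6, 9, 15, 18, 21, 23, 24, 27, 30} in ℤ_33:
(1) I is an additive subgroup? No
(2) For r ∈ ℤ_33 and a ∈ I: r·a ∈ I? No  [counterexample: r=2, a=6, r·a mod 33 = 12 ∉ I]

No, I is not an ideal of ℤ_33


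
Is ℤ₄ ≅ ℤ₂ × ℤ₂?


Comparing ℤ₄ and ℤ₂ × ℤ₂:
ℤ₄ has an element of order 4; ℤ₂×ℤ₂ has exponent 2

No, ℤ₄ ≇ ℤ₂ × ℤ₂


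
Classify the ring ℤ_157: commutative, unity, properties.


ℤ_157 is a commutative ring with unity 1; 157 is prime, so ℤ_157 is a field (hence an integral domain)
Commutative: Yes
Integral domain: Yes
Has unity: Yes

ℤ_157: Commutative=Yes, Unity=Yes


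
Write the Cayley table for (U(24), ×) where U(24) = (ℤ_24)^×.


Elements: {1, 5, 7, 11, 13, 17, 19, 23}
Operation: multiplication mod 24
Entry (a, b) = (a × b) mod 24

Cayley table:
   |  1 |  5 |  7 | 11 | 13 | 17 | 19 | 23
 1 |  1 |  5 |  7 | 11 | 13 | 17 | 19 | 23
 5 |  5 |  1 | 11 |  7 | 17 | 13 | 23 | 19
 7 |  7 | 11 |  1 |  5 | 19 | 23 | 13 | 17
11 | 11 |  7 |  5 |  1 | 23 | 19 | 17 | 13
13 | 13 | 17 | 19 | 23 |  1 |  5 |  7 | 11
17 | 17 | 13 | 23 | 19 |  5 |  1 | 11 |  7
19 | 19 | 23 | 13 | 17 |  7 | 11 |  1 |  5
23 | 23 | 19 | 17 | 13 | 11 |  7 |  5 |  1


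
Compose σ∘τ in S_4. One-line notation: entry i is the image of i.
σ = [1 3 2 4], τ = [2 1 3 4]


σ∘τ: apply τ first, then σ
1 →τ 2 →σ 3
2 →τ 1 →σ 1
3 →τ 3 →σ 2
4 →τ 4 →σ 4

σ∘τ = [3 1 2 4]


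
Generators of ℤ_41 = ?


g generates ℤ_n iff gcd(g,n) = 1
Prime factors of 41: 41
Generators are g ∈ {1,...,40} not divisible by any of these primes.
Generators: {1, 2, 3, 4, 5, 6, 7, 8, 9, 10, 11, 12, 13, 14, 15, 16, 17, 18, 19, 20, 21, 22, 23, 24, 25, 26, 27, 28, 29, 30, 31, 32, 33, 34, 35, 36, 37, 38, 39, 40}
Number of generators = φ(41) = 40

Generators of ℤ_41 = {1, 2, 3, 4, 5, 6, 7, 8, 9, 10, 11, 12, 13, 14, 15, 16, 17, 18, 19, 20, 21, 22, 23, 24, 25, 26, 27, 28, 29, 30, 31, 32, 33, 34, 35, 36, 37, 38, 39, 40}


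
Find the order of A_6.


|A_n| = n!/2 (even permutations)
|A_6| = 6!/2 = 720/2 = 360

|A_6| = 360


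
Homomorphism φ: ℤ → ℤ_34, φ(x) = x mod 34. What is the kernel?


Kernel = preimage of identity
ker(φ) = {x ∈ ℤ : x ≡ 0 (mod 34)} = 34ℤ = {0, ±34, ±68, ...}

ker(φ) = 34ℤ


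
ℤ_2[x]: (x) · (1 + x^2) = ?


Expand and collect like terms; reduce coefficients mod 2:
x^0: 0·1 = 0 ≡ 0 (mod 2)
x^1: 0·0 + 1·1 = 1 ≡ 1 (mod 2)
x^2: 0·1 + 1·0 = 0 ≡ 0 (mod 2)
x^3: 1·1 = 1 ≡ 1 (mod 2)
Result: x + x^3

f · g = x + x^3


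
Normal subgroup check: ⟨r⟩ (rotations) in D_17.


H = ⟨r⟩ (rotations) in D_17
The rotation subgroup ⟨r⟩ has index 2 in D_17, so it is normal

Yes, normal subgroup


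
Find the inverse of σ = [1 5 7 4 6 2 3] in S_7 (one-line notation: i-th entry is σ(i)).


To find σ⁻¹, swap domain and range:
σ(1) = 1 → σ⁻¹(1) = 1
σ(2) = 5 → σ⁻¹(5) = 2
σ(3) = 7 → σ⁻¹(7) = 3
σ(4) = 4 → σ⁻¹(4) = 4
σ(5) = 6 → σ⁻¹(6) = 5
σ(6) = 2 → σ⁻¹(2) = 6
σ(7) = 3 → σ⁻¹(3) = 7

σ⁻¹ = [1 6 7 4 2 5 3]


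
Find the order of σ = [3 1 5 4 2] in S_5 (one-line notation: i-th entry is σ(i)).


Cycle decomposition: (1 3 5 2)
Cycle lengths: 4
Order = lcm(4) = 4

ord(σ) = 4


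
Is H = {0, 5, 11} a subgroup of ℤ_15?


Subgroup test for H = {0, 5, 11} in (ℤ_15, +):
(1) 0 ∈ H? Yes
(2) Closure: for all a,b ∈ H, (a+b) mod 15 ∈ H? No  [counterexample: 5 + 5 = 10 ∉ H]
(3) Inverses: for all a ∈ H, -a mod 15 ∈ H? No

No, H is not a subgroup of ℤ_15


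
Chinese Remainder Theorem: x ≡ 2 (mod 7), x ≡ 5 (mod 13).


m₁ = 7, m₂ = 13, gcd = 1, so CRT applies. M = m₁·m₂ = 91
Let M₁ = M/m₁ = 13, M₂ = M/m₂ = 7
Find y₁ ≡ M₁⁻¹ (mod m₁): 13⁻¹ ≡ 6 (mod 7)
Find y₂ ≡ M₂⁻¹ (mod m₂): 7⁻¹ ≡ 2 (mod 13)
x = a₁·M₁·y₁ + a₂·M₂·y₂ = 2·13·6 + 5·7·2 = 226
Reduce mod 91: x ≡ 44
Check: 44 mod 7 = 2 ✓, 44 mod 13 = 5 ✓

x ≡ 44 (mod 91)


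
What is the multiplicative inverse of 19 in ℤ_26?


Use the extended Euclidean algorithm to write 1 = 19·s + 26·t; then s mod 26 is the inverse.
Euclidean algorithm:
  19 = 0·26 + 19
  26 = 1·19 + 7
  19 = 2·7 + 5
  7 = 1·5 + 2
  5 = 2·2 + 1
  2 = 2·1 + 0
gcd(19,26) = 1
Back-substitution gives: 19·(11) + 26·(-8) = 1
So 19⁻¹ ≡ 11 ≡ 11 (mod 26)
Check: 19 × 11 = 209 ≡ 1 (mod 26) ✓

19⁻¹ ≡ 11 (mod 26)


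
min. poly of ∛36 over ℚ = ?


∛36 satisfies x³ - 36 = 0, irreducible over ℚ (no rational root; 36 is not a perfect cube)

Minimal polynomial: x³ - 36


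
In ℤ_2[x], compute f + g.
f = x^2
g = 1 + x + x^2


Add coefficients mod 2:
x^0: 0 + 1 = 1 (mod 2)
x^1: 0 + 1 = 1 (mod 2)
x^2: 1 + 1 = 0 (mod 2)
Result: 1 + x

f + g = 1 + x


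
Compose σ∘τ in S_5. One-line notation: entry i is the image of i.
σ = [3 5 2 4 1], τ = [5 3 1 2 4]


σ∘τ: apply τ first, then σ
1 →τ 5 →σ 1
2 →τ 3 →σ 2
3 →τ 1 →σ 3
4 →τ 2 →σ 5
5 →τ 4 →σ 4

σ∘τ = [1 2 3 5 4]


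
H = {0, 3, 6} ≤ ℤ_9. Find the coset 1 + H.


1 + H = {1 + h (mod 9) : h ∈ H}
1+0=1, 1+3=4, 1+6=7

1 + H = {1, 4, 7}


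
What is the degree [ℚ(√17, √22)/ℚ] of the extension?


[ℚ(√17,√22):ℚ] = [ℚ(√17,√22):ℚ(√17)]·[ℚ(√17):ℚ] = 2·2 = 4

[ℚ(√17, √22)/ℚ] = 4


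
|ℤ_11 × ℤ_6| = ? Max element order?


|ℤ_11 × ℤ_6| = 11 × 6 = 66
Max element order = lcm(11,6) = 66
Cyclic? Yes (gcd=1)

|ℤ_11×ℤ_6| = 66, max element order = 66


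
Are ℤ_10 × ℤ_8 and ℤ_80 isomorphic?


Comparing ℤ_10 × ℤ_8 and ℤ_80:
gcd(10,8) = 2 ≠ 1. Max element order in ℤ_10×ℤ_8 is lcm(10,8) = 40 < 80, so it has no element of order 80

No, ℤ_10 × ℤ_8 ≇ ℤ_80


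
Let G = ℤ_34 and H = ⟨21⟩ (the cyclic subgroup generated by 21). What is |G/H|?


|⟨21⟩| = n / gcd(21, 34) = 34 / 1 = 34
H is normal (ℤ_34 is abelian).
|G/H| = |G| / |H| = 34 / 34 = 1

|G/H| = 1


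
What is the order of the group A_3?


|A_n| = n!/2 (even permutations)
|A_3| = 3!/2 = 6/2 = 3

|A_3| = 3


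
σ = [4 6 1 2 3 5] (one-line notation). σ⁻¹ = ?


To find σ⁻¹, swap domain and range:
σ(1) = 4 → σ⁻¹(4) = 1
σ(2) = 6 → σ⁻¹(6) = 2
σ(3) = 1 → σ⁻¹(1) = 3
σ(4) = 2 → σ⁻¹(2) = 4
σ(5) = 3 → σ⁻¹(3) = 5
σ(6) = 5 → σ⁻¹(5) = 6

σ⁻¹ = [3 4 5 1 6 2]


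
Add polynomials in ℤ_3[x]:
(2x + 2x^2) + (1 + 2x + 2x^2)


Add coefficients mod 3:
x^0: 0 + 1 = 1 (mod 3)
x^1: 2 + 2 = 1 (mod 3)
x^2: 2 + 2 = 1 (mod 3)
Result: 1 + x + x^2

f + g = 1 + x + x^2


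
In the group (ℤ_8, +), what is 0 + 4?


Operation: addition mod 8
0 + 4 = (a + b) mod 8 with a = 0, b = 4

0 + 4 = 4


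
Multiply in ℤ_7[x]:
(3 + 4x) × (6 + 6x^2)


Expand and collect like terms; reduce coefficients mod 7:
x^0: 3·6 = 18 ≡ 4 (mod 7)
x^1: 3·0 + 4·6 = 24 ≡ 3 (mod 7)
x^2: 3·6 + 4·0 = 18 ≡ 4 (mod 7)
x^3: 4·6 = 24 ≡ 3 (mod 7)
Result: 4 + 3x + 4x^2 + 3x^3

f · g = 4 + 3x + 4x^2 + 3x^3


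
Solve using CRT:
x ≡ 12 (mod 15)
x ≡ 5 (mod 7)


m₁ = 15, m₂ = 7, gcd = 1, so CRT applies. M = m₁·m₂ = 105
Let M₁ = M/m₁ = 7, M₂ = M/m₂ = 15
Find y₁ ≡ M₁⁻¹ (mod m₁): 7⁻¹ ≡ 13 (mod 15)
Find y₂ ≡ M₂⁻¹ (mod m₂): 15⁻¹ ≡ 1 (mod 7)
x = a₁·M₁·y₁ + a₂·M₂·y₂ = 12·7·13 + 5·15·1 = 1167
Reduce mod 105: x ≡ 12
Check: 12 mod 15 = 12 ✓, 12 mod 7 = 5 ✓

x ≡ 12 (mod 105)


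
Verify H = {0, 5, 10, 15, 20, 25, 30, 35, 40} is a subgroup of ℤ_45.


Subgroup test for H = {0, 5, 10, 15, 20, 25, 30, 35, 40} in (ℤ_45, +):
(1) 0 ∈ H? Yes
(2) Closure: for all a,b ∈ H, (a+b) mod 45 ∈ H? Yes
(3) Inverses: for all a ∈ H, -a mod 45 ∈ H? Yes

Yes, H is a subgroup of ℤ_45
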